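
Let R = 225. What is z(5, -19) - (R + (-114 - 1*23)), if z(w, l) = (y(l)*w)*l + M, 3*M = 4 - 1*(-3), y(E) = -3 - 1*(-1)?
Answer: 313/3 ≈ 104.33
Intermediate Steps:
y(E) = -2 (y(E) = -3 + 1 = -2)
M = 7/3 (M = (4 - 1*(-3))/3 = (4 + 3)/3 = (1/3)*7 = 7/3 ≈ 2.3333)
z(w, l) = 7/3 - 2*l*w (z(w, l) = (-2*w)*l + 7/3 = -2*l*w + 7/3 = 7/3 - 2*l*w)
z(5, -19) - (R + (-114 - 1*23)) = (7/3 - 2*(-19)*5) - (225 + (-114 - 1*23)) = (7/3 + 190) - (225 + (-114 - 23)) = 577/3 - (225 - 137) = 577/3 - 1*88 = 577/3 - 88 = 313/3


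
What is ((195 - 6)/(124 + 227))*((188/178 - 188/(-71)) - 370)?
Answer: -1246336/6319 ≈ -197.24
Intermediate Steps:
((195 - 6)/(124 + 227))*((188/178 - 188/(-71)) - 370) = (189/351)*((188*(1/178) - 188*(-1/71)) - 370) = (189*(1/351))*((94/89 + 188/71) - 370) = 7*(23406/6319 - 370)/13 = (7/13)*(-2314624/6319) = -1246336/6319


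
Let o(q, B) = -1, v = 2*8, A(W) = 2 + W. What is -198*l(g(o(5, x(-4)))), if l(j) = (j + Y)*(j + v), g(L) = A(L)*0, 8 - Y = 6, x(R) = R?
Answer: -6336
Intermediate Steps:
Y = 2 (Y = 8 - 1*6 = 8 - 6 = 2)
v = 16
g(L) = 0 (g(L) = (2 + L)*0 = 0)
l(j) = (2 + j)*(16 + j) (l(j) = (j + 2)*(j + 16) = (2 + j)*(16 + j))
-198*l(g(o(5, x(-4)))) = -198*(32 + 0² + 18*0) = -198*(32 + 0 + 0) = -198*32 = -6336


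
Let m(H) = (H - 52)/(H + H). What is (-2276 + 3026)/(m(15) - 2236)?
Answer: -22500/67117 ≈ -0.33524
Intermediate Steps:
m(H) = (-52 + H)/(2*H) (m(H) = (-52 + H)/((2*H)) = (-52 + H)*(1/(2*H)) = (-52 + H)/(2*H))
(-2276 + 3026)/(m(15) - 2236) = (-2276 + 3026)/((½)*(-52 + 15)/15 - 2236) = 750/((½)*(1/15)*(-37) - 2236) = 750/(-37/30 - 2236) = 750/(-67117/30) = 750*(-30/67117) = -22500/67117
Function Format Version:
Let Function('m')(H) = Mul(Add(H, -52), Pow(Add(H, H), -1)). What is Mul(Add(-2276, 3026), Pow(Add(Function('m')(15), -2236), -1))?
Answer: Rational(-22500, 67117) ≈ -0.33524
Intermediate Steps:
Function('m')(H) = Mul(Rational(1, 2), Pow(H, -1), Add(-52, H)) (Function('m')(H) = Mul(Add(-52, H), Pow(Mul(2, H), -1)) = Mul(Add(-52, H), Mul(Rational(1, 2), Pow(H, -1))) = Mul(Rational(1, 2), Pow(H, -1), Add(-52, H)))
Mul(Add(-2276, 3026), Pow(Add(Function('m')(15), -2236), -1)) = Mul(Add(-2276, 3026), Pow(Add(Mul(Rational(1, 2), Pow(15, -1), Add(-52, 15)), -2236), -1)) = Mul(750, Pow(Add(Mul(Rational(1, 2), Rational(1, 15), -37), -2236), -1)) = Mul(750, Pow(Add(Rational(-37, 30), -2236), -1)) = Mul(750, Pow(Rational(-67117, 30), -1)) = Mul(750, Rational(-30, 67117)) = Rational(-22500, 67117)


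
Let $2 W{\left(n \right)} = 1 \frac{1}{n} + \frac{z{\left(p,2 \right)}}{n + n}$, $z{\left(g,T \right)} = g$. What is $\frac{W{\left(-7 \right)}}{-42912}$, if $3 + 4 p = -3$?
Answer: $\frac{1}{2403072} \approx 4.1613 \cdot 10^{-7}$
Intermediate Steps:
$p = - \frac{3}{2}$ ($p = - \frac{3}{4} + \frac{1}{4} \left(-3\right) = - \frac{3}{4} - \frac{3}{4} = - \frac{3}{2} \approx -1.5$)
$W{\left(n \right)} = \frac{1}{8 n}$ ($W{\left(n \right)} = \frac{1 \frac{1}{n} - \frac{3}{2 \left(n + n\right)}}{2} = \frac{\frac{1}{n} - \frac{3}{2 \cdot 2 n}}{2} = \frac{\frac{1}{n} - \frac{3 \frac{1}{2 n}}{2}}{2} = \frac{\frac{1}{n} - \frac{3}{4 n}}{2} = \frac{\frac{1}{4} \frac{1}{n}}{2} = \frac{1}{8 n}$)
$\frac{W{\left(-7 \right)}}{-42912} = \frac{\frac{1}{8} \frac{1}{-7}}{-42912} = \frac{1}{8} \left(- \frac{1}{7}\right) \left(- \frac{1}{42912}\right) = \left(- \frac{1}{56}\right) \left(- \frac{1}{42912}\right) = \frac{1}{2403072}$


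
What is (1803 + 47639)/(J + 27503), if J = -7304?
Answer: 49442/20199 ≈ 2.4477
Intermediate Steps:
(1803 + 47639)/(J + 27503) = (1803 + 47639)/(-7304 + 27503) = 49442/20199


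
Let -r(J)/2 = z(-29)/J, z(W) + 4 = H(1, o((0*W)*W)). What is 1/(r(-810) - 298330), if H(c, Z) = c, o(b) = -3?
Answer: -135/40274551 ≈ -3.3520e-6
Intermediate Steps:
z(W) = -3 (z(W) = -4 + 1 = -3)
r(J) = 6/J (r(J) = -(-6)/J = 6/J)
1/(r(-810) - 298330) = 1/(6/(-810) - 298330) = 1/(6*(-1/810) - 298330) = 1/(-1/135 - 298330) = 1/(-40274551/135) = -135/40274551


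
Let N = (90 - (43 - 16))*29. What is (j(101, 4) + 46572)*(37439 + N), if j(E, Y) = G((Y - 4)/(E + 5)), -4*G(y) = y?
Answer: 1828696152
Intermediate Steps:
G(y) = -y/4
j(E, Y) = -(-4 + Y)/(4*(5 + E)) (j(E, Y) = -(Y - 4)/(4*(E + 5)) = -(-4 + Y)/(4*(5 + E)))
N = 1827 (N = (90 - 1*27)*29 = (90 - 27)*29 = 63*29 = 1827)
(j(101, 4) + 46572)*(37439 + N) = ((4 - 1*4)/(4*(5 + 101)) + 46572)*(37439 + 1827) = ((¼)*(4 - 4)/106 + 46572)*39266 = ((¼)*(1/106)*0 + 46572)*39266 = (0 + 46572)*39266 = 46572*39266 = 1828696152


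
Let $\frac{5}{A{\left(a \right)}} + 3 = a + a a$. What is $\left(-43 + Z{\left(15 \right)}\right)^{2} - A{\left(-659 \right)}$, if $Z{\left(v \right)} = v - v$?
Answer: $\frac{801761526}{433619} \approx 1849.0$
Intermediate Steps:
$A{\left(a \right)} = \frac{5}{-3 + a + a^{2}}$ ($A{\left(a \right)} = \frac{5}{-3 + \left(a + a a\right)} = \frac{5}{-3 + \left(a + a^{2}\right)} = \frac{5}{-3 + a + a^{2}}$)
$Z{\left(v \right)} = 0$
$\left(-43 + Z{\left(15 \right)}\right)^{2} - A{\left(-659 \right)} = \left(-43 + 0\right)^{2} - \frac{5}{-3 - 659 + \left(-659\right)^{2}} = \left(-43\right)^{2} - \frac{5}{-3 - 659 + 434281} = 1849 - \frac{5}{433619} = \frac{801761526}{433619}$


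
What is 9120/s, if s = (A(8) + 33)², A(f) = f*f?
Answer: 9120/9409 ≈ 0.96929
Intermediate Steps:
A(f) = f²
s = 9409 (s = (8² + 33)² = (64 + 33)² = 97² = 9409)
9120/s = 9120/9409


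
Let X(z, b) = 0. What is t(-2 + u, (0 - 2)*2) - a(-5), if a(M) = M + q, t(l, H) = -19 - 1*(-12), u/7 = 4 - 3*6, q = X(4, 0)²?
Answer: -2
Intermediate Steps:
q = 0 (q = 0² = 0)
u = -98 (u = 7*(4 - 3*6) = 7*(4 - 18) = 7*(-14) = -98)
t(l, H) = -7 (t(l, H) = -19 + 12 = -7)
a(M) = M (a(M) = M + 0 = M)
t(-2 + u, (0 - 2)*2) - a(-5) = -7 - 1*(-5) = -7 + 5 = -2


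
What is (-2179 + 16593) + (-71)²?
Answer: 19455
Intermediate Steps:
(-2179 + 16593) + (-71)² = 14414 + 5041 = 19455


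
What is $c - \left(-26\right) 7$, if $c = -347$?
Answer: $-165$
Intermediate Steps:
$c - \left(-26\right) 7 = -347 - \left(-26\right) 7 = -347 - -182 = -347 + 182 = -165$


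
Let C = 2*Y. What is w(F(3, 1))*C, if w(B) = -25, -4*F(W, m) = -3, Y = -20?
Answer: 1000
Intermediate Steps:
F(W, m) = 3/4 (F(W, m) = -1/4*(-3) = 3/4)
C = -40 (C = 2*(-20) = -40)
w(F(3, 1))*C = -25*(-40) = 1000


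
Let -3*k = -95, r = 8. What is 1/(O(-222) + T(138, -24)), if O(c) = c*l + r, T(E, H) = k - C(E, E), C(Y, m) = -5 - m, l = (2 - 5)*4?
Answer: 3/8540 ≈ 0.00035129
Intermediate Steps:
l = -12 (l = -3*4 = -12)
k = 95/3 (k = -⅓*(-95) = 95/3 ≈ 31.667)
T(E, H) = 110/3 + E (T(E, H) = 95/3 - (-5 - E) = 95/3 + (5 + E) = 110/3 + E)
O(c) = 8 - 12*c (O(c) = c*(-12) + 8 = -12*c + 8 = 8 - 12*c)
1/(O(-222) + T(138, -24)) = 1/((8 - 12*(-222)) + (110/3 + 138)) = 1/((8 + 2664) + 524/3) = 1/(2672 + 524/3) = 1/(8540/3) = 3/8540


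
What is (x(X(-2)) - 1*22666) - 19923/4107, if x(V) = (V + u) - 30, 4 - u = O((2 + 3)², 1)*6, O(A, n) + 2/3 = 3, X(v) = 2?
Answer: -31088417/1369 ≈ -22709.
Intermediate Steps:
O(A, n) = 7/3 (O(A, n) = -⅔ + 3 = 7/3)
u = -10 (u = 4 - 7*6/3 = 4 - 1*14 = 4 - 14 = -10)
x(V) = -40 + V (x(V) = (V - 10) - 30 = (-10 + V) - 30 = -40 + V)
(x(X(-2)) - 1*22666) - 19923/4107 = ((-40 + 2) - 1*22666) - 19923/4107 = (-38 - 22666) - 19923*1/4107 = -22704 - 6641/1369 = -31088417/1369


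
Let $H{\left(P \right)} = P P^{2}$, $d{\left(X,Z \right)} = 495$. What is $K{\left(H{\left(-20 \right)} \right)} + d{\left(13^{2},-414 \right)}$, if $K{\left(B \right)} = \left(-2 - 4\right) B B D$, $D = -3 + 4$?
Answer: $-383999505$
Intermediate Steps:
$D = 1$
$H{\left(P \right)} = P^{3}$
$K{\left(B \right)} = - 6 B^{2}$ ($K{\left(B \right)} = \left(-2 - 4\right) B B 1 = - 6 B B 1 = - 6 B^{2} \cdot 1 = - 6 B^{2}$)
$K{\left(H{\left(-20 \right)} \right)} + d{\left(13^{2},-414 \right)} = - 6 \left(\left(-20\right)^{3}\right)^{2} + 495 = - 6 \left(-8000\right)^{2} + 495 = \left(-6\right) 64000000 + 495 = -384000000 + 495 = -383999505$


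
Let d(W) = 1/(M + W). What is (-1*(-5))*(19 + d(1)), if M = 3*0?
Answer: 100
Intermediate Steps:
M = 0
d(W) = 1/W (d(W) = 1/(0 + W) = 1/W)
(-1*(-5))*(19 + d(1)) = (-1*(-5))*(19 + 1/1) = 5*(19 + 1) = 5*20 = 100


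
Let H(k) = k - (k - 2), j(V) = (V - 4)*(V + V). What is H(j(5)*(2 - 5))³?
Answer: 8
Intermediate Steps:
j(V) = 2*V*(-4 + V) (j(V) = (-4 + V)*(2*V) = 2*V*(-4 + V))
H(k) = 2 (H(k) = k - (-2 + k) = k + (2 - k) = 2)
H(j(5)*(2 - 5))³ = 2³ = 8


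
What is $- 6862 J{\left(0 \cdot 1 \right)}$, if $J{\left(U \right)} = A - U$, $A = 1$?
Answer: $-6862$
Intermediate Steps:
$J{\left(U \right)} = 1 - U$
$- 6862 J{\left(0 \cdot 1 \right)} = - 6862 \left(1 - 0 \cdot 1\right) = - 6862 \left(1 - 0\right) = - 6862 \left(1 + 0\right) = \left(-6862\right) 1 = -6862$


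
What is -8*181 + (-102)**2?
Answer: 8956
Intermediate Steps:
-8*181 + (-102)**2 = -1448 + 10404 = 8956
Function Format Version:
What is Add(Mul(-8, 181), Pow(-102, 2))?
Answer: 8956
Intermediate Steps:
Add(Mul(-8, 181), Pow(-102, 2)) = Add(-1448, 10404) = 8956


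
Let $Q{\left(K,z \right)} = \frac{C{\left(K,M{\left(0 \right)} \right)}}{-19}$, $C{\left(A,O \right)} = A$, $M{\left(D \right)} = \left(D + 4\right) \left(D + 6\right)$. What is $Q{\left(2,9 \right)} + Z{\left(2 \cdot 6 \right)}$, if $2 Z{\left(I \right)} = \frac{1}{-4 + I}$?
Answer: $- \frac{13}{304} \approx -0.042763$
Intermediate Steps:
$M{\left(D \right)} = \left(4 + D\right) \left(6 + D\right)$
$Z{\left(I \right)} = \frac{1}{2 \left(-4 + I\right)}$
$Q{\left(K,z \right)} = - \frac{K}{19}$ ($Q{\left(K,z \right)} = \frac{K}{-19} = K \left(- \frac{1}{19}\right) = - \frac{K}{19}$)
$Q{\left(2,9 \right)} + Z{\left(2 \cdot 6 \right)} = \left(- \frac{1}{19}\right) 2 + \frac{1}{2 \left(-4 + 2 \cdot 6\right)} = - \frac{2}{19} + \frac{1}{2 \left(-4 + 12\right)} = - \frac{2}{19} + \frac{1}{2 \cdot 8} = - \frac{2}{19} + \frac{1}{2} \cdot \frac{1}{8} = - \frac{2}{19} + \frac{1}{16} = - \frac{13}{304}$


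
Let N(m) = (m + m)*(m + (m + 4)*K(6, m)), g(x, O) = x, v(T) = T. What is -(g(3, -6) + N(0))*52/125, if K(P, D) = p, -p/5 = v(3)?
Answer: -156/125 ≈ -1.2480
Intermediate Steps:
p = -15 (p = -5*3 = -15)
K(P, D) = -15
N(m) = 2*m*(-60 - 14*m) (N(m) = (m + m)*(m + (m + 4)*(-15)) = (2*m)*(m + (4 + m)*(-15)) = (2*m)*(m + (-60 - 15*m)) = (2*m)*(-60 - 14*m) = 2*m*(-60 - 14*m))
-(g(3, -6) + N(0))*52/125 = -(3 - 4*0*(30 + 7*0))*52/125 = -(3 - 4*0*(30 + 0))*52*(1/125) = -(3 - 4*0*30)*52/125 = -(3 + 0)*52/125 = -3*52/125 = -1*156/125 = -156/125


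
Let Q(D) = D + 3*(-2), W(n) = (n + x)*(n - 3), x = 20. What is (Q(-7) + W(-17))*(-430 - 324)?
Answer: 55042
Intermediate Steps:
W(n) = (-3 + n)*(20 + n) (W(n) = (n + 20)*(n - 3) = (20 + n)*(-3 + n) = (-3 + n)*(20 + n))
Q(D) = -6 + D (Q(D) = D - 6 = -6 + D)
(Q(-7) + W(-17))*(-430 - 324) = ((-6 - 7) + (-60 + (-17)**2 + 17*(-17)))*(-430 - 324) = (-13 + (-60 + 289 - 289))*(-754) = (-13 - 60)*(-754) = -73*(-754) = 55042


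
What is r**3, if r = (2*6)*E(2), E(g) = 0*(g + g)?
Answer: 0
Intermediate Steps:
E(g) = 0 (E(g) = 0*(2*g) = 0)
r = 0 (r = (2*6)*0 = 12*0 = 0)
r**3 = 0**3 = 0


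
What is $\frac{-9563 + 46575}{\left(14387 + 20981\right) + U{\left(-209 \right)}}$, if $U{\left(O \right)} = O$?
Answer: $\frac{37012}{35159} \approx 1.0527$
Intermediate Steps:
$\frac{-9563 + 46575}{\left(14387 + 20981\right) + U{\left(-209 \right)}} = \frac{-9563 + 46575}{\left(14387 + 20981\right) - 209} = \frac{37012}{35368 - 209} = \frac{37012}{35159}$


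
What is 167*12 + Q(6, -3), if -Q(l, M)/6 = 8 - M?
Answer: 1938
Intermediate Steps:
Q(l, M) = -48 + 6*M (Q(l, M) = -6*(8 - M) = -48 + 6*M)
167*12 + Q(6, -3) = 167*12 + (-48 + 6*(-3)) = 2004 + (-48 - 18) = 2004 - 66 = 1938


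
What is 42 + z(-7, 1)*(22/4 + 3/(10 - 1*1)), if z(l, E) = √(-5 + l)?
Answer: 42 + 35*I*√3/3 ≈ 42.0 + 20.207*I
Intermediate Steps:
42 + z(-7, 1)*(22/4 + 3/(10 - 1*1)) = 42 + √(-5 - 7)*(22/4 + 3/(10 - 1*1)) = 42 + √(-12)*(22*(¼) + 3/(10 - 1)) = 42 + (2*I*√3)*(11/2 + 3/9) = 42 + (2*I*√3)*(11/2 + 3*(⅑)) = 42 + (2*I*√3)*(11/2 + ⅓) = 42 + (2*I*√3)*(35/6) = 42 + 35*I*√3/3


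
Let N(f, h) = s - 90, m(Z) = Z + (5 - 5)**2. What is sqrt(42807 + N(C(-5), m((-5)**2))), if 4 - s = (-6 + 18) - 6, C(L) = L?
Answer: sqrt(42715) ≈ 206.68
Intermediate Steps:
s = -2 (s = 4 - ((-6 + 18) - 6) = 4 - (12 - 6) = 4 - 1*6 = 4 - 6 = -2)
m(Z) = Z (m(Z) = Z + 0**2 = Z + 0 = Z)
N(f, h) = -92 (N(f, h) = -2 - 90 = -92)
sqrt(42807 + N(C(-5), m((-5)**2))) = sqrt(42807 - 92) = sqrt(42715)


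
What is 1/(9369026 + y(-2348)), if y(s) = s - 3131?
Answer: 1/9363547 ≈ 1.0680e-7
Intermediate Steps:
y(s) = -3131 + s
1/(9369026 + y(-2348)) = 1/(9369026 + (-3131 - 2348)) = 1/(9369026 - 5479) = 1/9363547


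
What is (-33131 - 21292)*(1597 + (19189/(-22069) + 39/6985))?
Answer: -13390643834339913/154151965 ≈ -8.6867e+7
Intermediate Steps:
(-33131 - 21292)*(1597 + (19189/(-22069) + 39/6985)) = -54423*(1597 + (19189*(-1/22069) + 39*(1/6985))) = -54423*(1597 + (-19189/22069 + 39/6985)) = -54423*(1597 - 133174474/154151965) = -54423*246047513631/154151965 = -13390643834339913/154151965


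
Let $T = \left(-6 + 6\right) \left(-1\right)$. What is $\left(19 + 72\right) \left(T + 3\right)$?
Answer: $273$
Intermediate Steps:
$T = 0$ ($T = 0 \left(-1\right) = 0$)
$\left(19 + 72\right) \left(T + 3\right) = \left(19 + 72\right) \left(0 + 3\right) = 91 \cdot 3 = 273$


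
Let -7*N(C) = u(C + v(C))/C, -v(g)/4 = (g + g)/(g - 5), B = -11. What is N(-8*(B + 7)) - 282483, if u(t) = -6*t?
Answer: -17796391/63 ≈ -2.8248e+5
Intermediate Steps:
v(g) = -8*g/(-5 + g) (v(g) = -4*(g + g)/(g - 5) = -4*2*g/(-5 + g) = -8*g/(-5 + g))
N(C) = -(-6*C + 48*C/(-5 + C))/(7*C) (N(C) = -(-6*(C - 8*C/(-5 + C)))/(7*C) = -(-6*C + 48*C/(-5 + C))/(7*C))
N(-8*(B + 7)) - 282483 = 6*(-13 - 8*(-11 + 7))/(7*(-5 - 8*(-11 + 7))) - 282483 = 6*(-13 - 8*(-4))/(7*(-5 - 8*(-4))) - 282483 = 6*(-13 + 32)/(7*(-5 + 32)) - 282483 = (6/7)*19/27 - 282483 = (6/7)*(1/27)*19 - 282483 = 38/63 - 282483 = -17796391/63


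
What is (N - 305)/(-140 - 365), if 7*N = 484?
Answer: 1651/3535 ≈ 0.46704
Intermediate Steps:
N = 484/7 (N = (1/7)*484 = 484/7 ≈ 69.143)
(N - 305)/(-140 - 365) = (484/7 - 305)/(-140 - 365) = -1651/7/(-505) = -1651/7*(-1/505) = 1651/3535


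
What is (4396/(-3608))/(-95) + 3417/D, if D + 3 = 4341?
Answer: 24797516/30976935 ≈ 0.80052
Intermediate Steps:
D = 4338 (D = -3 + 4341 = 4338)
(4396/(-3608))/(-95) + 3417/D = (4396/(-3608))/(-95) + 3417/4338 = (4396*(-1/3608))*(-1/95) + 3417*(1/4338) = -1099/902*(-1/95) + 1139/1446 = 1099/85690 + 1139/1446 = 24797516/30976935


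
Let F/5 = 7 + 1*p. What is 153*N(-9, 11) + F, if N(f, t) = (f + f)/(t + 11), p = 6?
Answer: -662/11 ≈ -60.182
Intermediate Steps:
N(f, t) = 2*f/(11 + t) (N(f, t) = (2*f)/(11 + t) = 2*f/(11 + t))
F = 65 (F = 5*(7 + 1*6) = 5*(7 + 6) = 5*13 = 65)
153*N(-9, 11) + F = 153*(2*(-9)/(11 + 11)) + 65 = 153*(2*(-9)/22) + 65 = 153*(2*(-9)*(1/22)) + 65 = 153*(-9/11) + 65 = -1377/11 + 65 = -662/11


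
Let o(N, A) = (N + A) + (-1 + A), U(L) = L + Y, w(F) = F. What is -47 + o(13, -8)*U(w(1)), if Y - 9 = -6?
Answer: -63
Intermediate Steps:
Y = 3 (Y = 9 - 6 = 3)
U(L) = 3 + L (U(L) = L + 3 = 3 + L)
o(N, A) = -1 + N + 2*A (o(N, A) = (A + N) + (-1 + A) = -1 + N + 2*A)
-47 + o(13, -8)*U(w(1)) = -47 + (-1 + 13 + 2*(-8))*(3 + 1) = -47 + (-1 + 13 - 16)*4 = -47 - 4*4 = -47 - 16 = -63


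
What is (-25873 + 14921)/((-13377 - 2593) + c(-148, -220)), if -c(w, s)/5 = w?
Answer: 5476/7615 ≈ 0.71911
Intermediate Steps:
c(w, s) = -5*w
(-25873 + 14921)/((-13377 - 2593) + c(-148, -220)) = (-25873 + 14921)/((-13377 - 2593) - 5*(-148)) = -10952/(-15970 + 740) = -10952/(-15230) = -10952*(-1/15230) = 5476/7615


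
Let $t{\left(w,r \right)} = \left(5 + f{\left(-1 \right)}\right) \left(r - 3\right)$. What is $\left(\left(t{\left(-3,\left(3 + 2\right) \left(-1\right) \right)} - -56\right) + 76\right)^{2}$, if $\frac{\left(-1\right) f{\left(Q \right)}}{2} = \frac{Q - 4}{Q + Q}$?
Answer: $17424$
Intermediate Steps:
$f{\left(Q \right)} = - \frac{-4 + Q}{Q}$ ($f{\left(Q \right)} = - 2 \frac{Q - 4}{Q + Q} = - 2 \frac{-4 + Q}{2 Q} = - \frac{-4 + Q}{Q}$)
$t{\left(w,r \right)} = 0$ ($t{\left(w,r \right)} = \left(5 + \frac{4 - -1}{-1}\right) \left(r - 3\right) = \left(5 - \left(4 + 1\right)\right) \left(-3 + r\right) = \left(5 - 5\right) \left(-3 + r\right) = 0 \left(-3 + r\right) = 0$)
$\left(\left(t{\left(-3,\left(3 + 2\right) \left(-1\right) \right)} - -56\right) + 76\right)^{2} = \left(\left(0 - -56\right) + 76\right)^{2} = \left(\left(0 + 56\right) + 76\right)^{2} = \left(56 + 76\right)^{2} = 132^{2} = 17424$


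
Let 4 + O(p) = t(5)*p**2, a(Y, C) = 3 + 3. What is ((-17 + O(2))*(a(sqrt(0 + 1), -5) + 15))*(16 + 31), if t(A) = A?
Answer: -987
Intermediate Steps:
a(Y, C) = 6
O(p) = -4 + 5*p**2
((-17 + O(2))*(a(sqrt(0 + 1), -5) + 15))*(16 + 31) = ((-17 + (-4 + 5*2**2))*(6 + 15))*(16 + 31) = ((-17 + (-4 + 5*4))*21)*47 = ((-17 + (-4 + 20))*21)*47 = ((-17 + 16)*21)*47 = -1*21*47 = -21*47 = -987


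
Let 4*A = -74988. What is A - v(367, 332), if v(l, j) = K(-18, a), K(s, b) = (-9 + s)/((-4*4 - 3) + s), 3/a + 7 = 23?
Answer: -693666/37 ≈ -18748.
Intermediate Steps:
a = 3/16 (a = 3/(-7 + 23) = 3/16 ≈ 0.18750)
A = -18747 (A = (¼)*(-74988) = -18747)
K(s, b) = (-9 + s)/(-19 + s) (K(s, b) = (-9 + s)/((-16 - 3) + s) = (-9 + s)/(-19 + s))
v(l, j) = 27/37 (v(l, j) = (-9 - 18)/(-19 - 18) = -27/(-37) = -1/37*(-27) = 27/37)
A - v(367, 332) = -18747 - 1*27/37 = -18747 - 27/37 = -693666/37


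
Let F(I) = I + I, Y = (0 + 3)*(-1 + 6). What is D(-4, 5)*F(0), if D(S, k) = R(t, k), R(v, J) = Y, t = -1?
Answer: 0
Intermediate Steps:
Y = 15 (Y = 3*5 = 15)
R(v, J) = 15
D(S, k) = 15
F(I) = 2*I
D(-4, 5)*F(0) = 15*(2*0) = 15*0 = 0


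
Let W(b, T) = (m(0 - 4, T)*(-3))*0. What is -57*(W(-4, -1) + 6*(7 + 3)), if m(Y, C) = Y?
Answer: -3420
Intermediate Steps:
W(b, T) = 0 (W(b, T) = ((0 - 4)*(-3))*0 = -4*(-3)*0 = 12*0 = 0)
-57*(W(-4, -1) + 6*(7 + 3)) = -57*(0 + 6*(7 + 3)) = -57*(0 + 6*10) = -57*(0 + 60) = -57*60 = -3420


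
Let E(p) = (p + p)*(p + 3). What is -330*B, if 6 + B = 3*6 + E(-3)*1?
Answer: -3960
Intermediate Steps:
E(p) = 2*p*(3 + p) (E(p) = (2*p)*(3 + p) = 2*p*(3 + p))
B = 12 (B = -6 + (3*6 + (2*(-3)*(3 - 3))*1) = -6 + (18 + (2*(-3)*0)*1) = -6 + (18 + 0*1) = -6 + (18 + 0) = -6 + 18 = 12)
-330*B = -330*12 = -3960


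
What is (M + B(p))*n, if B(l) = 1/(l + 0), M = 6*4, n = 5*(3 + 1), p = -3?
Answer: 1420/3 ≈ 473.33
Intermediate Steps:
n = 20 (n = 5*4 = 20)
M = 24
B(l) = 1/l
(M + B(p))*n = (24 + 1/(-3))*20 = (24 - ⅓)*20 = (71/3)*20 = 1420/3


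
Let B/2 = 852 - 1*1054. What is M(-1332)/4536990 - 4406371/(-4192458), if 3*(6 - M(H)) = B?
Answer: 9996125451191/9510570010710 ≈ 1.0511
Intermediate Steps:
B = -404 (B = 2*(852 - 1*1054) = 2*(852 - 1054) = 2*(-202) = -404)
M(H) = 422/3 (M(H) = 6 - ⅓*(-404) = 6 + 404/3 = 422/3)
M(-1332)/4536990 - 4406371/(-4192458) = (422/3)/4536990 - 4406371/(-4192458) = (422/3)*(1/4536990) - 4406371*(-1/4192458) = 211/6805485 + 4406371/4192458 = 9996125451191/9510570010710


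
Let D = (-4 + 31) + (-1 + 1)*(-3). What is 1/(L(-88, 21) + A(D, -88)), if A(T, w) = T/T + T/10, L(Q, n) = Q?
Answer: -10/843 ≈ -0.011862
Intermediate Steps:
D = 27 (D = 27 + 0*(-3) = 27 + 0 = 27)
A(T, w) = 1 + T/10 (A(T, w) = 1 + T*(⅒) = 1 + T/10)
1/(L(-88, 21) + A(D, -88)) = 1/(-88 + (1 + (⅒)*27)) = 1/(-88 + (1 + 27/10)) = 1/(-88 + 37/10) = 1/(-843/10) = -10/843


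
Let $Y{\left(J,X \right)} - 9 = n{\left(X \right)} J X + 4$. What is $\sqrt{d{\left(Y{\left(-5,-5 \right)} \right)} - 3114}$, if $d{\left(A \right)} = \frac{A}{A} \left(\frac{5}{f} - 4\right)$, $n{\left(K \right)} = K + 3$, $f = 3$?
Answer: $\frac{i \sqrt{28047}}{3} \approx 55.824 i$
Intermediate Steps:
$n{\left(K \right)} = 3 + K$
$Y{\left(J,X \right)} = 13 + J X \left(3 + X\right)$ ($Y{\left(J,X \right)} = 9 + \left(\left(3 + X\right) J X + 4\right) = 9 + \left(J \left(3 + X\right) X + 4\right) = 9 + \left(J X \left(3 + X\right) + 4\right) = 9 + \left(4 + J X \left(3 + X\right)\right) = 13 + J X \left(3 + X\right)$)
$d{\left(A \right)} = - \frac{7}{3}$ ($d{\left(A \right)} = \frac{A}{A} \left(\frac{5}{3} - 4\right) = 1 \left(5 \cdot \frac{1}{3} - 4\right) = 1 \left(\frac{5}{3} - 4\right) = 1 \left(- \frac{7}{3}\right) = - \frac{7}{3}$)
$\sqrt{d{\left(Y{\left(-5,-5 \right)} \right)} - 3114} = \sqrt{- \frac{7}{3} - 3114} = \sqrt{- \frac{9349}{3}} = \frac{i \sqrt{28047}}{3}$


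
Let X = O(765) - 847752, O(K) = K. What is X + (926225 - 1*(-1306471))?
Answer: 1385709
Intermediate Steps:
X = -846987 (X = 765 - 847752 = -846987)
X + (926225 - 1*(-1306471)) = -846987 + (926225 - 1*(-1306471)) = -846987 + (926225 + 1306471) = -846987 + 2232696 = 1385709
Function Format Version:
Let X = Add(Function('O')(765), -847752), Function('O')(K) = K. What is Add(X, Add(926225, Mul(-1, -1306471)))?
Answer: 1385709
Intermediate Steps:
X = -846987 (X = Add(765, -847752) = -846987)
Add(X, Add(926225, Mul(-1, -1306471))) = Add(-846987, Add(926225, Mul(-1, -1306471))) = Add(-846987, Add(926225, 1306471)) = Add(-846987, 2232696) = 1385709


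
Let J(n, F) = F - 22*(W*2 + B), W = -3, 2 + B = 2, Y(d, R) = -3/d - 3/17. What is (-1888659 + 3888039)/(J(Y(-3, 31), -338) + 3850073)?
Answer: 666460/1283289 ≈ 0.51934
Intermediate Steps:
Y(d, R) = -3/17 - 3/d (Y(d, R) = -3/d - 3*1/17 = -3/d - 3/17 = -3/17 - 3/d)
B = 0 (B = -2 + 2 = 0)
J(n, F) = 132 + F (J(n, F) = F - 22*(-3*2 + 0) = F - 22*(-6 + 0) = F - 22*(-6) = F + 132 = 132 + F)
(-1888659 + 3888039)/(J(Y(-3, 31), -338) + 3850073) = (-1888659 + 3888039)/((132 - 338) + 3850073) = 1999380/(-206 + 3850073) = 1999380/3849867 = 1999380*(1/3849867) = 666460/1283289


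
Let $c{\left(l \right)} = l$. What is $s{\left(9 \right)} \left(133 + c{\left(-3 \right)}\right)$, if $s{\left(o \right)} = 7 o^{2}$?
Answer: $73710$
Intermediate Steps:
$s{\left(9 \right)} \left(133 + c{\left(-3 \right)}\right) = 7 \cdot 9^{2} \left(133 - 3\right) = 7 \cdot 81 \cdot 130 = 567 \cdot 130 = 73710$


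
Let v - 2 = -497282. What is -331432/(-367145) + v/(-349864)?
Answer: 37316248856/16056352285 ≈ 2.3241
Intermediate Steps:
v = -497280 (v = 2 - 497282 = -497280)
-331432/(-367145) + v/(-349864) = -331432/(-367145) - 497280/(-349864) = -331432*(-1/367145) - 497280*(-1/349864) = 331432/367145 + 62160/43733 = 37316248856/16056352285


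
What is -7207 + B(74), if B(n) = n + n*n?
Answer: -1657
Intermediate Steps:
B(n) = n + n²
-7207 + B(74) = -7207 + 74*(1 + 74) = -7207 + 74*75 = -7207 + 5550 = -1657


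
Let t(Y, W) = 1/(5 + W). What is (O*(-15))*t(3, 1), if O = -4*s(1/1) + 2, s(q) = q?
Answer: 5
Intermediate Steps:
O = -2 (O = -4/1 + 2 = -4*1 + 2 = -4 + 2 = -2)
(O*(-15))*t(3, 1) = (-2*(-15))/(5 + 1) = 30/6 = 30*(1/6) = 5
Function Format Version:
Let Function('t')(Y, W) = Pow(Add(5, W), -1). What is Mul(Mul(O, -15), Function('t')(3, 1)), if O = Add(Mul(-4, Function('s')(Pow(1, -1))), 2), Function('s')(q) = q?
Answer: 5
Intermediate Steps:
O = -2 (O = Add(Mul(-4, Pow(1, -1)), 2) = Add(Mul(-4, 1), 2) = Add(-4, 2) = -2)
Mul(Mul(O, -15), Function('t')(3, 1)) = Mul(Mul(-2, -15), Pow(Add(5, 1), -1)) = Mul(30, Pow(6, -1)) = Mul(30, Rational(1, 6)) = 5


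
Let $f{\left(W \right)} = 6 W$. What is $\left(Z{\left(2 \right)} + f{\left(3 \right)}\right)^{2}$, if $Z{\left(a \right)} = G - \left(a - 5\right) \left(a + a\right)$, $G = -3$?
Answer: $729$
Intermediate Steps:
$Z{\left(a \right)} = -3 - 2 a \left(-5 + a\right)$ ($Z{\left(a \right)} = -3 - \left(a - 5\right) \left(a + a\right) = -3 - \left(-5 + a\right) 2 a = -3 - 2 a \left(-5 + a\right)$)
$\left(Z{\left(2 \right)} + f{\left(3 \right)}\right)^{2} = \left(\left(-3 - 2 \cdot 2^{2} + 10 \cdot 2\right) + 6 \cdot 3\right)^{2} = \left(\left(-3 - 8 + 20\right) + 18\right)^{2} = \left(9 + 18\right)^{2} = 27^{2} = 729$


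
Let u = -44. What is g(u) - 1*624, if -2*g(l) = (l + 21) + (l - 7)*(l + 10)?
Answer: -2959/2 ≈ -1479.5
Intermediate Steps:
g(l) = -21/2 - l/2 - (-7 + l)*(10 + l)/2 (g(l) = -((l + 21) + (l - 7)*(l + 10))/2 = -((21 + l) + (-7 + l)*(10 + l))/2 = -(21 + l + (-7 + l)*(10 + l))/2 = -21/2 - l/2 - (-7 + l)*(10 + l)/2)
g(u) - 1*624 = (49/2 - 2*(-44) - 1/2*(-44)**2) - 1*624 = (49/2 + 88 - 1/2*1936) - 624 = (49/2 + 88 - 968) - 624 = -1711/2 - 624 = -2959/2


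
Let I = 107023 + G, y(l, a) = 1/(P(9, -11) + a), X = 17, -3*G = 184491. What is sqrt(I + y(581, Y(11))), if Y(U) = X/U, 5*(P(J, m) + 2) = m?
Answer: sqrt(970424186)/146 ≈ 213.37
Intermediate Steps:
G = -61497 (G = -1/3*184491 = -61497)
P(J, m) = -2 + m/5
Y(U) = 17/U
y(l, a) = 1/(-21/5 + a) (y(l, a) = 1/((-2 + (1/5)*(-11)) + a) = 1/((-2 - 11/5) + a) = 1/(-21/5 + a))
I = 45526 (I = 107023 - 61497 = 45526)
sqrt(I + y(581, Y(11))) = sqrt(45526 + 5/(-21 + 5*(17/11))) = sqrt(45526 + 5/(-21 + 85/11)) = sqrt(45526 + 5/(-146/11)) = sqrt(45526 + 5*(-11/146)) = sqrt(45526 - 55/146) = sqrt(6646741/146) = sqrt(970424186)/146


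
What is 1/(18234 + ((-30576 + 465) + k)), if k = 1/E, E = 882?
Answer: -882/10475513 ≈ -8.4196e-5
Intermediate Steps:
k = 1/882 ≈ 0.0011338
1/(18234 + ((-30576 + 465) + k)) = 1/(18234 + ((-30576 + 465) + 1/882)) = 1/(18234 + (-30111 + 1/882)) = 1/(18234 - 26557901/882) = 1/(-10475513/882) = -882/10475513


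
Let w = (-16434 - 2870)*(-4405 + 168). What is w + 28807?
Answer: 81819855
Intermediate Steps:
w = 81791048 (w = -19304*(-4237) = 81791048)
w + 28807 = 81791048 + 28807 = 81819855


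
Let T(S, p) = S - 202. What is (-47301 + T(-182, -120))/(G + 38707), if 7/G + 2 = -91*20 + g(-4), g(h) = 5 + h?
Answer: -17366877/14097088 ≈ -1.2319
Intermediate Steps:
T(S, p) = -202 + S
G = -7/1821 (G = 7/(-2 + (-91*20 + (5 - 4))) = 7/(-2 + (-1820 + 1)) = 7/(-2 - 1819) = 7/(-1821) = 7*(-1/1821) = -7/1821 ≈ -0.0038440)
(-47301 + T(-182, -120))/(G + 38707) = (-47301 + (-202 - 182))/(-7/1821 + 38707) = (-47301 - 384)/(70485440/1821) = -47685*1821/70485440 = -17366877/14097088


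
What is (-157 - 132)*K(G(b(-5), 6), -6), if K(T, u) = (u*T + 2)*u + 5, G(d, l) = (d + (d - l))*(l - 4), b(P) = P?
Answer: 334951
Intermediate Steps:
G(d, l) = (-4 + l)*(-l + 2*d) (G(d, l) = (-l + 2*d)*(-4 + l) = (-4 + l)*(-l + 2*d))
K(T, u) = 5 + u*(2 + T*u) (K(T, u) = (T*u + 2)*u + 5 = (2 + T*u)*u + 5 = u*(2 + T*u) + 5 = 5 + u*(2 + T*u))
(-157 - 132)*K(G(b(-5), 6), -6) = (-157 - 132)*(5 + 2*(-6) + (-1*6² - 8*(-5) + 4*6 + 2*(-5)*6)*(-6)²) = -289*(5 - 12 + (-1*36 + 40 + 24 - 60)*36) = -289*(5 - 12 + (-36 + 40 + 24 - 60)*36) = -289*(5 - 12 - 32*36) = -289*(5 - 12 - 1152) = -289*(-1159) = 334951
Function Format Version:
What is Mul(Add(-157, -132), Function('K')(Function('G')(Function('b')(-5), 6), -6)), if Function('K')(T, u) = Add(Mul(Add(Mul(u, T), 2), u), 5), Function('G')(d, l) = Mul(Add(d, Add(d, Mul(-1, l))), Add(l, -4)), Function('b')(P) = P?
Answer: 334951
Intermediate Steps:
Function('G')(d, l) = Mul(Add(-4, l), Add(Mul(-1, l), Mul(2, d))) (Function('G')(d, l) = Mul(Add(Mul(-1, l), Mul(2, d)), Add(-4, l)) = Mul(Add(-4, l), Add(Mul(-1, l), Mul(2, d))))
Function('K')(T, u) = Add(5, Mul(u, Add(2, Mul(T, u)))) (Function('K')(T, u) = Add(Mul(Add(Mul(T, u), 2), u), 5) = Add(Mul(Add(2, Mul(T, u)), u), 5) = Add(Mul(u, Add(2, Mul(T, u))), 5) = Add(5, Mul(u, Add(2, Mul(T, u)))))
Mul(Add(-157, -132), Function('K')(Function('G')(Function('b')(-5), 6), -6)) = Mul(Add(-157, -132), Add(5, Mul(2, -6), Mul(Add(Mul(-1, Pow(6, 2)), Mul(-8, -5), Mul(4, 6), Mul(2, -5, 6)), Pow(-6, 2)))) = Mul(-289, Add(5, -12, Mul(Add(Mul(-1, 36), 40, 24, -60), 36))) = Mul(-289, Add(5, -12, Mul(Add(-36, 40, 24, -60), 36))) = Mul(-289, Add(5, -12, Mul(-32, 36))) = Mul(-289, Add(5, -12, -1152)) = Mul(-289, -1159) = 334951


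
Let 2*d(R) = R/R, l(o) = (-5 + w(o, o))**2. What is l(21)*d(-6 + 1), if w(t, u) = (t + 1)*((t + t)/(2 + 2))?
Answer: 25538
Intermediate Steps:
w(t, u) = t*(1 + t)/2 (w(t, u) = (1 + t)*((2*t)/4) = (1 + t)*((2*t)*(1/4)) = (1 + t)*(t/2) = t*(1 + t)/2)
l(o) = (-5 + o*(1 + o)/2)**2
d(R) = 1/2 (d(R) = (R/R)/2 = (1/2)*1 = 1/2)
l(21)*d(-6 + 1) = ((-10 + 21*(1 + 21))**2/4)*(1/2) = ((-10 + 21*22)**2/4)*(1/2) = ((-10 + 462)**2/4)*(1/2) = ((1/4)*452**2)*(1/2) = ((1/4)*204304)*(1/2) = 51076*(1/2) = 25538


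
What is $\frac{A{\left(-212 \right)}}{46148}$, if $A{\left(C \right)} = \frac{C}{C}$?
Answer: $\frac{1}{46148} \approx 2.1669 \cdot 10^{-5}$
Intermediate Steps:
$A{\left(C \right)} = 1$
$\frac{A{\left(-212 \right)}}{46148} = 1 \cdot \frac{1}{46148} = \frac{1}{46148}$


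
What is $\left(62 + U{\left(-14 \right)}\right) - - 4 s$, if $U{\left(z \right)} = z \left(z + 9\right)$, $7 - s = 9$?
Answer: $124$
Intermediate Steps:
$s = -2$ ($s = 7 - 9 = -2$)
$U{\left(z \right)} = z \left(9 + z\right)$
$\left(62 + U{\left(-14 \right)}\right) - - 4 s = \left(62 - 14 \left(9 - 14\right)\right) - \left(-4\right) \left(-2\right) = \left(62 - -70\right) - 8 = \left(62 + 70\right) - 8 = 132 - 8 = 124$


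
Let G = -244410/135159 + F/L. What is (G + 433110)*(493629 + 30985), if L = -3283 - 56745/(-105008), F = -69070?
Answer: 3528603549445026404585280/15529071634507 ≈ 2.2723e+11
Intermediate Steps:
L = -344684519/105008 (L = -3283 - 56745*(-1/105008) = -3283 + 56745/105008 = -344684519/105008 ≈ -3282.5)
G = 298683571272750/15529071634507 (G = -244410/135159 - 69070/(-344684519/105008) = -244410*1/135159 - 69070*(-105008/344684519) = -81470/45053 + 7252902560/344684519 = 298683571272750/15529071634507 ≈ 19.234)
(G + 433110)*(493629 + 30985) = (298683571272750/15529071634507 + 433110)*(493629 + 30985) = (6726094899192599520/15529071634507)*524614 = 3528603549445026404585280/15529071634507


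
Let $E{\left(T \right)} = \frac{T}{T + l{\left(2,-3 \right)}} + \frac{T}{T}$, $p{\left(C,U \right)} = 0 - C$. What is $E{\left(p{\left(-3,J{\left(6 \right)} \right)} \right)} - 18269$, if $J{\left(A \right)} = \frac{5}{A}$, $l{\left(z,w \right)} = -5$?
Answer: $- \frac{36539}{2} \approx -18270.0$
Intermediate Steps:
$p{\left(C,U \right)} = - C$
$E{\left(T \right)} = 1 + \frac{T}{-5 + T}$ ($E{\left(T \right)} = \frac{T}{T - 5} + \frac{T}{T} = \frac{T}{-5 + T} + 1 = 1 + \frac{T}{-5 + T}$)
$E{\left(p{\left(-3,J{\left(6 \right)} \right)} \right)} - 18269 = \frac{-5 + 2 \left(\left(-1\right) \left(-3\right)\right)}{-5 - -3} - 18269 = \frac{-5 + 2 \cdot 3}{-5 + 3} - 18269 = \frac{-5 + 6}{-2} - 18269 = \left(- \frac{1}{2}\right) 1 - 18269 = - \frac{1}{2} - 18269 = - \frac{36539}{2}$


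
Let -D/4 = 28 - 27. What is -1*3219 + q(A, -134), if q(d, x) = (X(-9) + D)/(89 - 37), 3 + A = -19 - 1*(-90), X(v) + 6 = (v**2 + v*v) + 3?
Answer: -167233/52 ≈ -3216.0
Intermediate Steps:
X(v) = -3 + 2*v**2 (X(v) = -6 + ((v**2 + v*v) + 3) = -6 + ((v**2 + v**2) + 3) = -6 + (2*v**2 + 3) = -6 + (3 + 2*v**2) = -3 + 2*v**2)
A = 68 (A = -3 + (-19 - 1*(-90)) = -3 + (-19 + 90) = -3 + 71 = 68)
D = -4 (D = -4*(28 - 27) = -4*1 = -4)
q(d, x) = 155/52 (q(d, x) = ((-3 + 2*(-9)**2) - 4)/(89 - 37) = ((-3 + 2*81) - 4)/52 = ((-3 + 162) - 4)*(1/52) = (159 - 4)*(1/52) = 155*(1/52) = 155/52)
-1*3219 + q(A, -134) = -1*3219 + 155/52 = -3219 + 155/52 = -167233/52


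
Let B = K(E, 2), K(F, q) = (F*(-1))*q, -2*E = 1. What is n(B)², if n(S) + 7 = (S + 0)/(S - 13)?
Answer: 7225/144 ≈ 50.174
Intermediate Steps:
E = -½ (E = -½*1 = -½ ≈ -0.50000)
K(F, q) = -F*q (K(F, q) = (-F)*q = -F*q)
B = 1 (B = -1*(-½)*2 = 1)
n(S) = -7 + S/(-13 + S) (n(S) = -7 + (S + 0)/(S - 13) = -7 + S/(-13 + S))
n(B)² = ((91 - 6*1)/(-13 + 1))² = ((91 - 6)/(-12))² = (-1/12*85)² = (-85/12)² = 7225/144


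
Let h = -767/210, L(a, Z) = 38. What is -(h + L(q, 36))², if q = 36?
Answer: -52027369/44100 ≈ -1179.8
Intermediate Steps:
h = -767/210 (h = -767*1/210 = -767/210 ≈ -3.6524)
-(h + L(q, 36))² = -(-767/210 + 38)² = -(7213/210)² = -1*52027369/44100 = -52027369/44100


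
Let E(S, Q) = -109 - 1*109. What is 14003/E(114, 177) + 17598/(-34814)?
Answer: -245668403/3794726 ≈ -64.739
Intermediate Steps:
E(S, Q) = -218 (E(S, Q) = -109 - 109 = -218)
14003/E(114, 177) + 17598/(-34814) = 14003/(-218) + 17598/(-34814) = 14003*(-1/218) + 17598*(-1/34814) = -14003/218 - 8799/17407 = -245668403/3794726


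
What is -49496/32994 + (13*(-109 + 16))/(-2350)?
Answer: -813041/824850 ≈ -0.98568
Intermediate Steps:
-49496/32994 + (13*(-109 + 16))/(-2350) = -49496*1/32994 + (13*(-93))*(-1/2350) = -24748/16497 - 1209*(-1/2350) = -24748/16497 + 1209/2350 = -813041/824850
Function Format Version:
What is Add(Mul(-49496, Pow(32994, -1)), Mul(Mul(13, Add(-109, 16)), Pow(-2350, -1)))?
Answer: Rational(-813041, 824850) ≈ -0.98568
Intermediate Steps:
Add(Mul(-49496, Pow(32994, -1)), Mul(Mul(13, Add(-109, 16)), Pow(-2350, -1))) = Add(Mul(-49496, Rational(1, 32994)), Mul(Mul(13, -93), Rational(-1, 2350))) = Add(Rational(-24748, 16497), Mul(-1209, Rational(-1, 2350))) = Add(Rational(-24748, 16497), Rational(1209, 2350)) = Rational(-813041, 824850)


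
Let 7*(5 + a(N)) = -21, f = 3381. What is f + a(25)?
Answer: 3373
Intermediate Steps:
a(N) = -8 (a(N) = -5 + (1/7)*(-21) = -5 - 3 = -8)
f + a(25) = 3381 - 8 = 3373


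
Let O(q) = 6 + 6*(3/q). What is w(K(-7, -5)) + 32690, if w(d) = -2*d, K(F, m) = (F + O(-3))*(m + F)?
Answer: 32522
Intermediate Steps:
O(q) = 6 + 18/q
K(F, m) = F*(F + m) (K(F, m) = (F + (6 + 18/(-3)))*(m + F) = (F + (6 + 18*(-1/3)))*(F + m) = (F + (6 - 6))*(F + m) = (F + 0)*(F + m) = F*(F + m))
w(K(-7, -5)) + 32690 = -(-14)*(-7 - 5) + 32690 = -(-14)*(-12) + 32690 = -2*84 + 32690 = -168 + 32690 = 32522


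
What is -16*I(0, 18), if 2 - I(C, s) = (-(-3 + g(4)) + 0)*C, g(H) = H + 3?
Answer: -32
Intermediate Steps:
g(H) = 3 + H
I(C, s) = 2 + 4*C (I(C, s) = 2 - (-(-3 + (3 + 4)) + 0)*C = 2 - (-(-3 + 7) + 0)*C = 2 - (-1*4 + 0)*C = 2 - (-4 + 0)*C = 2 - (-4)*C = 2 + 4*C)
-16*I(0, 18) = -16*(2 + 4*0) = -16*(2 + 0) = -16*2 = -32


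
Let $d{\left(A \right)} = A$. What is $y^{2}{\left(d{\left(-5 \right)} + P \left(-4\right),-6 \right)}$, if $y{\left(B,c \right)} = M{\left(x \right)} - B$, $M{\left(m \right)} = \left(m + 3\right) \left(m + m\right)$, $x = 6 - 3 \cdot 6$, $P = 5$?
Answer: $58081$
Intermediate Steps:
$x = -12$ ($x = 6 - 18 = -12$)
$M{\left(m \right)} = 2 m \left(3 + m\right)$ ($M{\left(m \right)} = \left(3 + m\right) 2 m = 2 m \left(3 + m\right)$)
$y{\left(B,c \right)} = 216 - B$ ($y{\left(B,c \right)} = 2 \left(-12\right) \left(3 - 12\right) - B = 2 \left(-12\right) \left(-9\right) - B = 216 - B$)
$y^{2}{\left(d{\left(-5 \right)} + P \left(-4\right),-6 \right)} = \left(216 - \left(-5 + 5 \left(-4\right)\right)\right)^{2} = \left(216 - \left(-5 - 20\right)\right)^{2} = \left(216 - -25\right)^{2} = \left(216 + 25\right)^{2} = 241^{2} = 58081$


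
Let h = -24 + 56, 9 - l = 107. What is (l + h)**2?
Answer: 4356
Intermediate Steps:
l = -98 (l = 9 - 1*107 = 9 - 107 = -98)
h = 32
(l + h)**2 = (-98 + 32)**2 = (-66)**2 = 4356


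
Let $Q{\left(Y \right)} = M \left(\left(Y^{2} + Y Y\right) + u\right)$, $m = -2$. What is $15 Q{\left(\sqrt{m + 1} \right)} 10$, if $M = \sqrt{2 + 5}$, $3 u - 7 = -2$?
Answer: $- 50 \sqrt{7} \approx -132.29$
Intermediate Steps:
$u = \frac{5}{3}$ ($u = \frac{7}{3} + \frac{1}{3} \left(-2\right) = \frac{7}{3} - \frac{2}{3} = \frac{5}{3} \approx 1.6667$)
$M = \sqrt{7} \approx 2.6458$
$Q{\left(Y \right)} = \sqrt{7} \left(\frac{5}{3} + 2 Y^{2}\right)$ ($Q{\left(Y \right)} = \sqrt{7} \left(\left(Y^{2} + Y Y\right) + \frac{5}{3}\right) = \sqrt{7} \left(\left(Y^{2} + Y^{2}\right) + \frac{5}{3}\right) = \sqrt{7} \left(2 Y^{2} + \frac{5}{3}\right) = \sqrt{7} \left(\frac{5}{3} + 2 Y^{2}\right)$)
$15 Q{\left(\sqrt{m + 1} \right)} 10 = 15 \frac{\sqrt{7} \left(5 + 6 \left(\sqrt{-2 + 1}\right)^{2}\right)}{3} \cdot 10 = 15 \frac{\sqrt{7} \left(5 + 6 \left(\sqrt{-1}\right)^{2}\right)}{3} \cdot 10 = 15 \frac{\sqrt{7} \left(5 + 6 i^{2}\right)}{3} \cdot 10 = 15 \frac{\sqrt{7} \left(5 + 6 \left(-1\right)\right)}{3} \cdot 10 = 15 \frac{\sqrt{7} \left(5 - 6\right)}{3} \cdot 10 = 15 \cdot \frac{1}{3} \sqrt{7} \left(-1\right) 10 = 15 \left(- \frac{\sqrt{7}}{3}\right) 10 = - 5 \sqrt{7} \cdot 10 = - 50 \sqrt{7}$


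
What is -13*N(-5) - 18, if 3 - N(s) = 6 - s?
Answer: 86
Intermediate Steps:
N(s) = -3 + s (N(s) = 3 - (6 - s) = 3 + (-6 + s) = -3 + s)
-13*N(-5) - 18 = -13*(-3 - 5) - 18 = -13*(-8) - 18 = 104 - 18 = 86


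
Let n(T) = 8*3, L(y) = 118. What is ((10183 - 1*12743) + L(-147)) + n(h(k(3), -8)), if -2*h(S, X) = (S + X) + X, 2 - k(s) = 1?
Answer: -2418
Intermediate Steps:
k(s) = 1 (k(s) = 2 - 1*1 = 2 - 1 = 1)
h(S, X) = -X - S/2 (h(S, X) = -((S + X) + X)/2 = -(S + 2*X)/2 = -X - S/2)
n(T) = 24
((10183 - 1*12743) + L(-147)) + n(h(k(3), -8)) = ((10183 - 1*12743) + 118) + 24 = ((10183 - 12743) + 118) + 24 = (-2560 + 118) + 24 = -2442 + 24 = -2418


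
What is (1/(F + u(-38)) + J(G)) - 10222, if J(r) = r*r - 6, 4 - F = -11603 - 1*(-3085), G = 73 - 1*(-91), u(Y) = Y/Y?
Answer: 142061365/8523 ≈ 16668.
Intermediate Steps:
u(Y) = 1
G = 164 (G = 73 + 91 = 164)
F = 8522 (F = 4 - (-11603 - 1*(-3085)) = 4 - (-11603 + 3085) = 4 - 1*(-8518) = 4 + 8518 = 8522)
J(r) = -6 + r² (J(r) = r² - 6 = -6 + r²)
(1/(F + u(-38)) + J(G)) - 10222 = (1/(8522 + 1) + (-6 + 164²)) - 10222 = (1/8523 + (-6 + 26896)) - 10222 = (1/8523 + 26890) - 10222 = 229183471/8523 - 10222 = 142061365/8523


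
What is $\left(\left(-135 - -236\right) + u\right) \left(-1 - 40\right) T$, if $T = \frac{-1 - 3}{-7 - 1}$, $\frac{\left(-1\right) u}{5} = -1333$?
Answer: $-138703$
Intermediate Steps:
$u = 6665$ ($u = \left(-5\right) \left(-1333\right) = 6665$)
$T = \frac{1}{2}$ ($T = - \frac{4}{-8} = \left(-4\right) \left(- \frac{1}{8}\right) = \frac{1}{2} \approx 0.5$)
$\left(\left(-135 - -236\right) + u\right) \left(-1 - 40\right) T = \left(\left(-135 - -236\right) + 6665\right) \left(-1 - 40\right) \frac{1}{2} = \left(\left(-135 + 236\right) + 6665\right) \left(\left(-41\right) \frac{1}{2}\right) = \left(101 + 6665\right) \left(- \frac{41}{2}\right) = 6766 \left(- \frac{41}{2}\right) = -138703$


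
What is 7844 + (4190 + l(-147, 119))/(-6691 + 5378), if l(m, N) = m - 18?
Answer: 10295147/1313 ≈ 7840.9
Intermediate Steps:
l(m, N) = -18 + m
7844 + (4190 + l(-147, 119))/(-6691 + 5378) = 7844 + (4190 + (-18 - 147))/(-6691 + 5378) = 7844 + (4190 - 165)/(-1313) = 7844 + 4025*(-1/1313) = 7844 - 4025/1313 = 10295147/1313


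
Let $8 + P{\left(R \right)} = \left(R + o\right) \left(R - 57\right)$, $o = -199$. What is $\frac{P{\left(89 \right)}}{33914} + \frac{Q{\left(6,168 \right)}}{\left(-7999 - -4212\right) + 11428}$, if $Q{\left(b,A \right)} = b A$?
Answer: $\frac{401548}{14396493} \approx 0.027892$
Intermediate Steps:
$P{\left(R \right)} = -8 + \left(-199 + R\right) \left(-57 + R\right)$ ($P{\left(R \right)} = -8 + \left(R - 199\right) \left(R - 57\right) = -8 + \left(-199 + R\right) \left(-57 + R\right)$)
$Q{\left(b,A \right)} = A b$
$\frac{P{\left(89 \right)}}{33914} + \frac{Q{\left(6,168 \right)}}{\left(-7999 - -4212\right) + 11428} = \frac{11335 + 89^{2} - 22784}{33914} + \frac{168 \cdot 6}{\left(-7999 - -4212\right) + 11428} = \left(11335 + 7921 - 22784\right) \frac{1}{33914} + \frac{1008}{\left(-7999 + 4212\right) + 11428} = \left(-3528\right) \frac{1}{33914} + \frac{1008}{-3787 + 11428} = - \frac{1764}{16957} + \frac{1008}{7641} = - \frac{1764}{16957} + 1008 \cdot \frac{1}{7641} = - \frac{1764}{16957} + \frac{112}{849} = \frac{401548}{14396493}$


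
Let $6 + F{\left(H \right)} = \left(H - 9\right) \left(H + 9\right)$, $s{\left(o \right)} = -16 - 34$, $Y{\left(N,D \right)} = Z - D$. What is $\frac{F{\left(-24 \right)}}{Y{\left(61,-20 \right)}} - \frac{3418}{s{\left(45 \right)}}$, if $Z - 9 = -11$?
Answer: $\frac{14329}{150} \approx 95.527$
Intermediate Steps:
$Z = -2$ ($Z = 9 - 11 = -2$)
$Y{\left(N,D \right)} = -2 - D$
$s{\left(o \right)} = -50$
$F{\left(H \right)} = -6 + \left(-9 + H\right) \left(9 + H\right)$ ($F{\left(H \right)} = -6 + \left(H - 9\right) \left(H + 9\right) = -6 + \left(-9 + H\right) \left(9 + H\right)$)
$\frac{F{\left(-24 \right)}}{Y{\left(61,-20 \right)}} - \frac{3418}{s{\left(45 \right)}} = \frac{-87 + \left(-24\right)^{2}}{-2 - -20} - \frac{3418}{-50} = \frac{-87 + 576}{-2 + 20} - - \frac{1709}{25} = \frac{489}{18} + \frac{1709}{25} = 489 \cdot \frac{1}{18} + \frac{1709}{25} = \frac{163}{6} + \frac{1709}{25} = \frac{14329}{150}$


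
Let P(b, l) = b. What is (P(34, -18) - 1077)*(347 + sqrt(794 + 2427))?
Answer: -361921 - 1043*sqrt(3221) ≈ -4.2112e+5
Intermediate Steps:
(P(34, -18) - 1077)*(347 + sqrt(794 + 2427)) = (34 - 1077)*(347 + sqrt(794 + 2427)) = -1043*(347 + sqrt(3221)) = -361921 - 1043*sqrt(3221)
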